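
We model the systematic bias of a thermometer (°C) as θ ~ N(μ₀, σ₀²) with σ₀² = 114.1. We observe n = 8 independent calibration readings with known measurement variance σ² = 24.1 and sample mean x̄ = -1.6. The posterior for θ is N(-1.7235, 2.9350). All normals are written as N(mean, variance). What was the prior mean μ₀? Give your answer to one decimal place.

With known observation variance, the Normal–Normal posterior has precision τ_n = τ₀ + n/σ² and mean μ_n = (τ₀μ₀ + (n/σ²)x̄)/τ_n.
Here τ₀ = 1/114.1 = 0.008764 and τ_data = 8/24.1 = 0.331950, so τ_n = 0.340714.
Rearranging for μ₀: μ₀ = (μ_n·τ_n − τ_data·x̄)/τ₀ = (-1.7235·0.340714 − 0.331950·-1.6) / 0.008764 = -0.056101/0.008764 ≈ -6.4.

μ₀ = -6.4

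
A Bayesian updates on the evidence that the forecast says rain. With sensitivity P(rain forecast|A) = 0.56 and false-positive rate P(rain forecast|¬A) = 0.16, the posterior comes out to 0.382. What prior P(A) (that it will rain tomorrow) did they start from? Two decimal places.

In odds form, posterior odds = prior odds × likelihood ratio, so prior odds = posterior odds ÷ LR.
Posterior odds = 0.382/(1−0.382) = 0.6181. LR = 0.56/0.16 = 3.5000.
Prior odds = 0.6181/3.5000 = 0.1766, so P(A) = 0.1766/(1+0.1766) ≈ 0.15.

P(A) = 0.15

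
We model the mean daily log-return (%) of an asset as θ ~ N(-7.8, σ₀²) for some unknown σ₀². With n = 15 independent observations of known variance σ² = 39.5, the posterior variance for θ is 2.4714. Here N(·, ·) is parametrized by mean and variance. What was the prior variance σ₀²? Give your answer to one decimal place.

σ₀² = 40.2

For the Normal–Normal model with known σ², precisions add: τ_n = τ₀ + n/σ².
So 1/σ₀² = 1/2.4714 − 15/39.5 = 0.404629 − 0.379747 = 0.024882.
Hence σ₀² = 1/0.024882 ≈ 40.2.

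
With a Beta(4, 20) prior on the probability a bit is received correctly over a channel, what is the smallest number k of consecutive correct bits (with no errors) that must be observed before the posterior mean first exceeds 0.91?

After k correct bits and 0 errors the posterior is Beta(4+k, 20), with mean (4+k)/(4+20+k).
Set (4+k)/(24+k) > 0.91 and solve: k > (0.91·24 − 4)/(1 − 0.91) = 198.222.
The smallest integer exceeding 198.222 is 199, and checking k=199: (203)/(223) = 0.9103 > 0.91.

k = 199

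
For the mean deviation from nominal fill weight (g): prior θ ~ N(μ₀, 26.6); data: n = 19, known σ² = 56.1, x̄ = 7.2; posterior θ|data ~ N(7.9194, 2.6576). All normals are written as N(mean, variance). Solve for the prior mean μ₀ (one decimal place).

μ₀ = 14.4

The posterior mean is a precision-weighted average: μ_n = (τ₀μ₀ + τ_data·x̄)/(τ₀+τ_data), with τ₀=1/σ₀² and τ_data=n/σ².
Here τ₀ = 1/26.6 = 0.037594 and τ_data = 19/56.1 = 0.338681, so τ_n = 0.376275.
Rearranging for μ₀: μ₀ = (μ_n·τ_n − τ_data·x̄)/τ₀ = (7.9194·0.376275 − 0.338681·7.2) / 0.037594 = 0.541369/0.037594 ≈ 14.4.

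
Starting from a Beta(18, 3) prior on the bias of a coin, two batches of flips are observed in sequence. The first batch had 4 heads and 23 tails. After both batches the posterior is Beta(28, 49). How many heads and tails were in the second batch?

6 heads and 23 tails

Sequential conjugate updates are equivalent to a single update on the pooled data, so total successes = posterior α − prior α and total failures = posterior β − prior β.
Total across both batches: 28−18=10 heads, 49−3=46 tails.
Subtract the first batch: 10−4=6 heads and 46−23=23 tails.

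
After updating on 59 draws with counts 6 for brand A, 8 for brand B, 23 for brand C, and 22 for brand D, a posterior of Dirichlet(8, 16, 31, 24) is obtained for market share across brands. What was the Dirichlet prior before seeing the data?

For a Dirichlet(α) prior with multinomial counts c, the posterior is Dirichlet(α + c) componentwise.
Subtract each count from the matching posterior parameter: 8−6=2, 16−8=8, 31−23=8, 24−22=2.

Dirichlet(2, 8, 8, 2)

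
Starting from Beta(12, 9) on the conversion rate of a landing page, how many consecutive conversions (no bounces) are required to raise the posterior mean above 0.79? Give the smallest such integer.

After k conversions and 0 bounces the posterior is Beta(12+k, 9), with mean (12+k)/(12+9+k).
Set (12+k)/(21+k) > 0.79 and solve: k > (0.79·21 − 12)/(1 − 0.79) = 21.857.
The smallest integer exceeding 21.857 is 22, and checking k=22: (34)/(43) = 0.7907 > 0.79.

k = 22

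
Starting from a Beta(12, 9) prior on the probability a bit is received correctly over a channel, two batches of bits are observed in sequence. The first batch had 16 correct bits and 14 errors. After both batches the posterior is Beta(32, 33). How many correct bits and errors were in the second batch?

4 correct bits and 10 errors

Sequential conjugate updates are equivalent to a single update on the pooled data, so total successes = posterior α − prior α and total failures = posterior β − prior β.
Total across both batches: 32−12=20 correct bits, 33−9=24 errors.
Subtract the first batch: 20−16=4 correct bits and 24−14=10 errors.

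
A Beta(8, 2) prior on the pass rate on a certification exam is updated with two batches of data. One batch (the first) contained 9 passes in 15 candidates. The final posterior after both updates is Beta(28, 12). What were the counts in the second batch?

Sequential conjugate updates are equivalent to a single update on the pooled data, so total successes = posterior α − prior α and total failures = posterior β − prior β.
Total across both batches: 28−8=20 passes, 12−2=10 failures.
Subtract the first batch: 20−9=11 passes and 10−6=4 failures.

11 passes and 4 failures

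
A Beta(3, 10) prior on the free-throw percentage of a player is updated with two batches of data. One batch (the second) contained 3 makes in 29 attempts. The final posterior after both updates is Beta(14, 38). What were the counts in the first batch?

Because Beta–binomial updating is additive in the counts, the combined data contributed (α_post−α_prior, β_post−β_prior) successes and failures.
Total across both batches: 14−3=11 makes, 38−10=28 misses.
Subtract the second batch: 11−3=8 makes and 28−26=2 misses.

8 makes and 2 misses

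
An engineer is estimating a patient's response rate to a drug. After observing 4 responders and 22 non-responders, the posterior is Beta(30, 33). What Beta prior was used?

Beta(26, 11)

Under Beta–binomial conjugacy the posterior parameters are (α+s, β+f).
Subtract the data counts: 30−4=26, 33−22=11.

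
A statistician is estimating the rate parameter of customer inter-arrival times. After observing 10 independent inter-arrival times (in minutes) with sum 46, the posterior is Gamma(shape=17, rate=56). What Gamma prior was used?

For an exponential likelihood with a Gamma(α, β) prior on the rate, n observations with total T give posterior Gamma(α+n, β+T).
So α = 17 − 10 = 7 and β = 56 − 46 = 10.

Gamma(shape=7, rate=10)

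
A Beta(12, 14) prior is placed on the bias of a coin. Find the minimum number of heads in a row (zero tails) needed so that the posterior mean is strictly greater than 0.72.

After k heads and 0 tails the posterior is Beta(12+k, 14), with mean (12+k)/(12+14+k).
Set (12+k)/(26+k) > 0.72 and solve: k > (0.72·26 − 12)/(1 − 0.72) = 24.000.
The smallest integer exceeding 24.000 is 25.

k = 25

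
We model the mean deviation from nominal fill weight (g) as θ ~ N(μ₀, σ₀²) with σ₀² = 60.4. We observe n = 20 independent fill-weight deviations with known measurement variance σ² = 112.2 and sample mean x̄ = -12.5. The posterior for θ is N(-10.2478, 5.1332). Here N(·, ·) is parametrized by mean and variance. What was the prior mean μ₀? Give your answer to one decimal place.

With known observation variance, the Normal–Normal posterior has precision τ_n = τ₀ + n/σ² and mean μ_n = (τ₀μ₀ + (n/σ²)x̄)/τ_n.
Here τ₀ = 1/60.4 = 0.016556 and τ_data = 20/112.2 = 0.178253, so τ_n = 0.194809.
Rearranging for μ₀: μ₀ = (μ_n·τ_n − τ_data·x̄)/τ₀ = (-10.2478·0.194809 − 0.178253·-12.5) / 0.016556 = 0.231799/0.016556 ≈ 14.0.

μ₀ = 14.0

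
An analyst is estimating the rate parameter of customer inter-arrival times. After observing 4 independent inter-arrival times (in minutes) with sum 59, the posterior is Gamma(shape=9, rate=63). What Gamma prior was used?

Gamma(shape=5, rate=4)

Gamma–exponential conjugacy: posterior shape = α + n, posterior rate = β + Σtᵢ.
So α = 9 − 4 = 5 and β = 63 − 59 = 4.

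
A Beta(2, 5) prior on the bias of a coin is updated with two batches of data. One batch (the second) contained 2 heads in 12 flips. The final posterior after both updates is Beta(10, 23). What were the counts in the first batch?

Sequential conjugate updates are equivalent to a single update on the pooled data, so total successes = posterior α − prior α and total failures = posterior β − prior β.
Total across both batches: 10−2=8 heads, 23−5=18 tails.
Subtract the second batch: 8−2=6 heads and 18−10=8 tails.

6 heads and 8 tails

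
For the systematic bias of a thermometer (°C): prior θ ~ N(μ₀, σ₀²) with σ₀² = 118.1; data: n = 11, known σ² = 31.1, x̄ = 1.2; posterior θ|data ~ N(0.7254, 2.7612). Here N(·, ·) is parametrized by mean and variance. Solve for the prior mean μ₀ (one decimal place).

The posterior mean is a precision-weighted average: μ_n = (τ₀μ₀ + τ_data·x̄)/(τ₀+τ_data), with τ₀=1/σ₀² and τ_data=n/σ².
Here τ₀ = 1/118.1 = 0.008467 and τ_data = 11/31.1 = 0.353698, so τ_n = 0.362165.
Rearranging for μ₀: μ₀ = (μ_n·τ_n − τ_data·x̄)/τ₀ = (0.7254·0.362165 − 0.353698·1.2) / 0.008467 = -0.161723/0.008467 ≈ -19.1.

μ₀ = -19.1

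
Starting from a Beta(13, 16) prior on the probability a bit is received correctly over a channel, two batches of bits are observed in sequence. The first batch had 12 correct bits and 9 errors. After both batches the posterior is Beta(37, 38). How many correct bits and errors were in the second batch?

12 correct bits and 13 errors

Sequential conjugate updates are equivalent to a single update on the pooled data, so total successes = posterior α − prior α and total failures = posterior β − prior β.
Total across both batches: 37−13=24 correct bits, 38−16=22 errors.
Subtract the first batch: 24−12=12 correct bits and 22−9=13 errors.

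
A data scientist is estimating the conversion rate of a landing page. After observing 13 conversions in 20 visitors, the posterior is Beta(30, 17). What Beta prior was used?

Under Beta–binomial conjugacy the posterior parameters are (a+s, b+f).
Subtract the data counts: 30−13=17, 17−7=10.

Beta(17, 10)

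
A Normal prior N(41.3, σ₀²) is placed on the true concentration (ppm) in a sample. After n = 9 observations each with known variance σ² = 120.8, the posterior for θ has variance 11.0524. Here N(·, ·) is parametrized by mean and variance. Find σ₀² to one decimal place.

σ₀² = 62.6

For the Normal–Normal model with known σ², precisions add: τ_n = τ₀ + n/σ².
So 1/σ₀² = 1/11.0524 − 9/120.8 = 0.090478 − 0.074503 = 0.015975.
Hence σ₀² = 1/0.015975 ≈ 62.6.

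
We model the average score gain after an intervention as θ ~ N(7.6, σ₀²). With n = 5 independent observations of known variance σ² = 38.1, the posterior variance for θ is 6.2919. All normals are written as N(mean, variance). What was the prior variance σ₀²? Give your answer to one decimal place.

σ₀² = 36.1

Posterior precision equals prior precision plus data precision: 1/σ_n² = 1/σ₀² + n/σ².
So 1/σ₀² = 1/6.2919 − 5/38.1 = 0.158935 − 0.131234 = 0.027701.
Hence σ₀² = 1/0.027701 ≈ 36.1.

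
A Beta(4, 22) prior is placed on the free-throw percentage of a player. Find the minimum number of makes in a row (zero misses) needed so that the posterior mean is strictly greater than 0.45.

k = 15

After k makes and 0 misses the posterior is Beta(4+k, 22), with mean (4+k)/(4+22+k).
Set (4+k)/(26+k) > 0.45 and solve: k > (0.45·26 − 4)/(1 − 0.45) = 14.000.
The smallest integer exceeding 14.000 is 15, and checking k=15: (19)/(41) = 0.4634 > 0.45.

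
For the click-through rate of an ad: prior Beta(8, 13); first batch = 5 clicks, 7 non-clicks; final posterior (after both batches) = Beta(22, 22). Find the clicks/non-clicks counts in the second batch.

Because Beta–binomial updating is additive in the counts, the combined data contributed (α_post−α_prior, β_post−β_prior) successes and failures.
Total across both batches: 22−8=14 clicks, 22−13=9 non-clicks.
Subtract the first batch: 14−5=9 clicks and 9−7=2 non-clicks.

9 clicks and 2 non-clicks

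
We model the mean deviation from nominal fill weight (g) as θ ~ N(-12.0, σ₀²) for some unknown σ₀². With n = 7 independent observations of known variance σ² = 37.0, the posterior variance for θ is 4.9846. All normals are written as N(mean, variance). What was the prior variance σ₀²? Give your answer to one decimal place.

For the Normal–Normal model with known σ², precisions add: τ_n = τ₀ + n/σ².
So 1/σ₀² = 1/4.9846 − 7/37.0 = 0.200618 − 0.189189 = 0.011429.
Hence σ₀² = 1/0.011429 ≈ 87.5.

σ₀² = 87.5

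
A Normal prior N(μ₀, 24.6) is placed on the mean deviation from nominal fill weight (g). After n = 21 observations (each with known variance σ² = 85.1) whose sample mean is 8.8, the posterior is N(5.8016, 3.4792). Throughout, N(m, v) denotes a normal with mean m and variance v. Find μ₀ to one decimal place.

μ₀ = -12.4

The posterior mean is a precision-weighted average: μ_n = (τ₀μ₀ + τ_data·x̄)/(τ₀+τ_data), with τ₀=1/σ₀² and τ_data=n/σ².
Here τ₀ = 1/24.6 = 0.040650 and τ_data = 21/85.1 = 0.246769, so τ_n = 0.287419.
Rearranging for μ₀: μ₀ = (μ_n·τ_n − τ_data·x̄)/τ₀ = (5.8016·0.287419 − 0.246769·8.8) / 0.040650 = -0.504077/0.040650 ≈ -12.4.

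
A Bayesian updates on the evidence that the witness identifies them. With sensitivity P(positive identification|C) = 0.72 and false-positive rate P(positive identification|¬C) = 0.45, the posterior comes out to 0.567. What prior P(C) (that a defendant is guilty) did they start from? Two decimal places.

In odds form, posterior odds = prior odds × likelihood ratio, so prior odds = posterior odds ÷ LR.
Posterior odds = 0.567/(1−0.567) = 1.3095. LR = 0.72/0.45 = 1.6000.
Prior odds = 1.3095/1.6000 = 0.8184, so P(C) = 0.8184/(1+0.8184) ≈ 0.45.

P(C) = 0.45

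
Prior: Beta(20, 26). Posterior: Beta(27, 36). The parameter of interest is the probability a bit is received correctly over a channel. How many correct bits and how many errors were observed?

7 correct bits and 10 errors

Under Beta–binomial conjugacy the posterior parameters are (α+s, β+f).
Match parameters: s=27−20=7, f=36−26=10.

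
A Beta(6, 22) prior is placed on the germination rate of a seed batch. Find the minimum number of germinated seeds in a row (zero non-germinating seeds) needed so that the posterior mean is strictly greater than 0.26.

After k germinated seeds and 0 non-germinating seeds the posterior is Beta(6+k, 22), with mean (6+k)/(6+22+k).
Set (6+k)/(28+k) > 0.26 and solve: k > (0.26·28 − 6)/(1 − 0.26) = 1.730.
The smallest integer exceeding 1.730 is 2, and checking k=2: (8)/(30) = 0.2667 > 0.26.

k = 2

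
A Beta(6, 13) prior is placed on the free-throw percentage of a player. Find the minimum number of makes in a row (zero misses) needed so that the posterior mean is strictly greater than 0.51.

After k makes and 0 misses the posterior is Beta(6+k, 13), with mean (6+k)/(6+13+k).
Set (6+k)/(19+k) > 0.51 and solve: k > (0.51·19 − 6)/(1 − 0.51) = 7.531.
The smallest integer exceeding 7.531 is 8.

k = 8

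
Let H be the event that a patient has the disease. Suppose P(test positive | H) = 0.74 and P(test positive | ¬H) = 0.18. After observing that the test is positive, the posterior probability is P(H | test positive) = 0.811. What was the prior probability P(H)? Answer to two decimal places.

P(H) = 0.51

Bayes' rule in odds form gives O(H|E) = O(H)·[P(E|H)/P(E|¬H)], hence O(H) = O(H|E)/LR.
Posterior odds = 0.811/(1−0.811) = 4.2910. LR = 0.74/0.18 = 4.1111.
Prior odds = 4.2910/4.1111 = 1.0438, so P(H) = 1.0438/(1+1.0438) ≈ 0.51.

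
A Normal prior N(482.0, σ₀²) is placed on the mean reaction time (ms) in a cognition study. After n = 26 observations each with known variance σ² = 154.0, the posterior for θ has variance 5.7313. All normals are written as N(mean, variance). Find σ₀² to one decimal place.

Posterior precision equals prior precision plus data precision: 1/σ_n² = 1/σ₀² + n/σ².
So 1/σ₀² = 1/5.7313 − 26/154.0 = 0.174480 − 0.168831 = 0.005649.
Hence σ₀² = 1/0.005649 ≈ 177.0.

σ₀² = 177.0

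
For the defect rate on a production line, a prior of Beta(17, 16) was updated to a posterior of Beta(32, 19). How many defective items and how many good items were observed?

Beta is conjugate to the binomial likelihood: posterior = Beta(a+s, b+f).
So s = 32 − 17 = 15 and f = 19 − 16 = 3.

15 defective items and 3 good items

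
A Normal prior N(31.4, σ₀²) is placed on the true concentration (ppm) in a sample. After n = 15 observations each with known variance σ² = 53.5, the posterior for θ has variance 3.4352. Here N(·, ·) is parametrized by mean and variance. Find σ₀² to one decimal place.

Posterior precision equals prior precision plus data precision: 1/σ_n² = 1/σ₀² + n/σ².
So 1/σ₀² = 1/3.4352 − 15/53.5 = 0.291104 − 0.280374 = 0.010730.
Hence σ₀² = 1/0.010730 ≈ 93.2.

σ₀² = 93.2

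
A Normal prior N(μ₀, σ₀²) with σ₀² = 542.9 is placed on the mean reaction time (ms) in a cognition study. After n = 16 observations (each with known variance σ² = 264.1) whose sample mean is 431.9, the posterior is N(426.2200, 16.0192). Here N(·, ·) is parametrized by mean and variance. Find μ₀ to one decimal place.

The posterior mean is a precision-weighted average: μ_n = (τ₀μ₀ + τ_data·x̄)/(τ₀+τ_data), with τ₀=1/σ₀² and τ_data=n/σ².
Here τ₀ = 1/542.9 = 0.001842 and τ_data = 16/264.1 = 0.060583, so τ_n = 0.062425.
Rearranging for μ₀: μ₀ = (μ_n·τ_n − τ_data·x̄)/τ₀ = (426.2200·0.062425 − 0.060583·431.9) / 0.001842 = 0.440986/0.001842 ≈ 239.4.

μ₀ = 239.4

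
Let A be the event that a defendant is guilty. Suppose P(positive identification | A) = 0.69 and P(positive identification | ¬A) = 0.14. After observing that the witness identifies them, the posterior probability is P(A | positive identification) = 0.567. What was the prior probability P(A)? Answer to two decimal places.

Bayes' rule in odds form gives O(A|E) = O(A)·[P(E|A)/P(E|¬A)], hence O(A) = O(A|E)/LR.
Posterior odds = 0.567/(1−0.567) = 1.3095. LR = 0.69/0.14 = 4.9286.
Prior odds = 1.3095/4.9286 = 0.2657, so P(A) = 0.2657/(1+0.2657) ≈ 0.21.

P(A) = 0.21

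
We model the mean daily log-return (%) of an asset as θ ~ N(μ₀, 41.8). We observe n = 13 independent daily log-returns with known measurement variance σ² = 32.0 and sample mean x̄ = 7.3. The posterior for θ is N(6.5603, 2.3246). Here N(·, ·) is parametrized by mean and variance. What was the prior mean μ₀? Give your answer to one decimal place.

μ₀ = -6.0

With known observation variance, the Normal–Normal posterior has precision τ_n = τ₀ + n/σ² and mean μ_n = (τ₀μ₀ + (n/σ²)x̄)/τ_n.
Here τ₀ = 1/41.8 = 0.023923 and τ_data = 13/32.0 = 0.406250, so τ_n = 0.430173.
Rearranging for μ₀: μ₀ = (μ_n·τ_n − τ_data·x̄)/τ₀ = (6.5603·0.430173 − 0.406250·7.3) / 0.023923 = -0.143561/0.023923 ≈ -6.0.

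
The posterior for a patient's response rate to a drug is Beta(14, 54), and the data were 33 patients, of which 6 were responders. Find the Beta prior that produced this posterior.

Beta(8, 27)

Beta is conjugate to the binomial likelihood: posterior = Beta(α+s, β+f).
So α = 14 − 6 = 8 and β = 54 − 27 = 27.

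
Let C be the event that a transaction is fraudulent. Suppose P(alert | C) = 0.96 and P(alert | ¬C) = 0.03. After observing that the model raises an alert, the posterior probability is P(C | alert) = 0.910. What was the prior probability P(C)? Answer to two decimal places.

In odds form, posterior odds = prior odds × likelihood ratio, so prior odds = posterior odds ÷ LR.
Posterior odds = 0.910/(1−0.910) = 10.1111. LR = 0.96/0.03 = 32.0000.
Prior odds = 10.1111/32.0000 = 0.3160, so P(C) = 0.3160/(1+0.3160) ≈ 0.24.

P(C) = 0.24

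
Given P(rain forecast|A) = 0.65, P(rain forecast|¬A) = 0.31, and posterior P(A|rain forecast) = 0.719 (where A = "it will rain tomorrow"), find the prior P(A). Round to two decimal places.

In odds form, posterior odds = prior odds × likelihood ratio, so prior odds = posterior odds ÷ LR.
Posterior odds = 0.719/(1−0.719) = 2.5587. LR = 0.65/0.31 = 2.0968.
Prior odds = 2.5587/2.0968 = 1.2203, so P(A) = 1.2203/(1+1.2203) ≈ 0.55.

P(A) = 0.55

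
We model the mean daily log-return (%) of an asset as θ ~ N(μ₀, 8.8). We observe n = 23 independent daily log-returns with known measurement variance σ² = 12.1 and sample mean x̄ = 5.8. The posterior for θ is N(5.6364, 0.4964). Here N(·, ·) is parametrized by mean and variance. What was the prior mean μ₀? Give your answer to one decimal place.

With known observation variance, the Normal–Normal posterior has precision τ_n = τ₀ + n/σ² and mean μ_n = (τ₀μ₀ + (n/σ²)x̄)/τ_n.
Here τ₀ = 1/8.8 = 0.113636 and τ_data = 23/12.1 = 1.900826, so τ_n = 2.014462.
Rearranging for μ₀: μ₀ = (μ_n·τ_n − τ_data·x̄)/τ₀ = (5.6364·2.014462 − 1.900826·5.8) / 0.113636 = 0.329523/0.113636 ≈ 2.9.

μ₀ = 2.9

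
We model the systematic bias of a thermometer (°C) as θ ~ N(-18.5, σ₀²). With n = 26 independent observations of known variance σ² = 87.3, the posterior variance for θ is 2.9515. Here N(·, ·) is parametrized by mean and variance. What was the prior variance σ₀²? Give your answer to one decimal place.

σ₀² = 24.4

For the Normal–Normal model with known σ², precisions add: τ_n = τ₀ + n/σ².
So 1/σ₀² = 1/2.9515 − 26/87.3 = 0.338811 − 0.297824 = 0.040987.
Hence σ₀² = 1/0.040987 ≈ 24.4.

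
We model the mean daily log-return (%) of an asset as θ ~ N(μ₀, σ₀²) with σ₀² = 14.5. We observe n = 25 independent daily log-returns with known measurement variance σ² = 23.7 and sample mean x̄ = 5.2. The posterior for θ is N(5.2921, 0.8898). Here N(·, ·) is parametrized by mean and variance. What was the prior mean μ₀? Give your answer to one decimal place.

With known observation variance, the Normal–Normal posterior has precision τ_n = τ₀ + n/σ² and mean μ_n = (τ₀μ₀ + (n/σ²)x̄)/τ_n.
Here τ₀ = 1/14.5 = 0.068966 and τ_data = 25/23.7 = 1.054852, so τ_n = 1.123818.
Rearranging for μ₀: μ₀ = (μ_n·τ_n − τ_data·x̄)/τ₀ = (5.2921·1.123818 − 1.054852·5.2) / 0.068966 = 0.462127/0.068966 ≈ 6.7.

μ₀ = 6.7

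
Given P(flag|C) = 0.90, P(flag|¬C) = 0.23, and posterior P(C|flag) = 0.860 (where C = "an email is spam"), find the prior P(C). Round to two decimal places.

In odds form, posterior odds = prior odds × likelihood ratio, so prior odds = posterior odds ÷ LR.
Posterior odds = 0.860/(1−0.860) = 6.1429. LR = 0.90/0.23 = 3.9130.
Prior odds = 6.1429/3.9130 = 1.5699, so P(C) = 1.5699/(1+1.5699) ≈ 0.61.

P(C) = 0.61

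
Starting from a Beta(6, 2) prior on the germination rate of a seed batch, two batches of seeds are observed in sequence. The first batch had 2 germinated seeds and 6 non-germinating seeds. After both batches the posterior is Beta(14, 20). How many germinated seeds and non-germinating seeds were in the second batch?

Because Beta–binomial updating is additive in the counts, the combined data contributed (α_post−α_prior, β_post−β_prior) successes and failures.
Total across both batches: 14−6=8 germinated seeds, 20−2=18 non-germinating seeds.
Subtract the first batch: 8−2=6 germinated seeds and 18−6=12 non-germinating seeds.

6 germinated seeds and 12 non-germinating seeds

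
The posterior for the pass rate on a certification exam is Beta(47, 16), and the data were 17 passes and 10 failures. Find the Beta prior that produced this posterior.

Beta(30, 6)

A Beta(a, b) prior with s successes and f failures in binomial data gives a Beta(a+s, b+f) posterior.
So a = 47 − 17 = 30 and b = 16 − 10 = 6.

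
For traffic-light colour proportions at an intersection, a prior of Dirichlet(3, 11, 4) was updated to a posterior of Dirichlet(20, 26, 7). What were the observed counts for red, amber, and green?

counts (17, 15, 3)

For a Dirichlet(α) prior with multinomial counts c, the posterior is Dirichlet(α + c) componentwise.
Counts are posterior − prior componentwise: 20−3=17, 26−11=15, 7−4=3.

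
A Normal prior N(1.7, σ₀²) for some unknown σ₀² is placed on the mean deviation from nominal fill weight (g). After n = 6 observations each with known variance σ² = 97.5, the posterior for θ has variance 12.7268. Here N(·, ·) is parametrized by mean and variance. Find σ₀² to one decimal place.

σ₀² = 58.7

Posterior precision equals prior precision plus data precision: 1/σ_n² = 1/σ₀² + n/σ².
So 1/σ₀² = 1/12.7268 − 6/97.5 = 0.078574 − 0.061538 = 0.017036.
Hence σ₀² = 1/0.017036 ≈ 58.7.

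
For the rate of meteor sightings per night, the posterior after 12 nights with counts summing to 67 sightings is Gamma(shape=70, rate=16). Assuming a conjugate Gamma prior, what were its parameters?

Gamma(shape=3, rate=4)

A Gamma(α, β) prior (rate parametrization) on a Poisson rate with n observations summing to S gives posterior Gamma(α+S, β+n).
So α = 70 − 67 = 3 and β = 16 − 12 = 4.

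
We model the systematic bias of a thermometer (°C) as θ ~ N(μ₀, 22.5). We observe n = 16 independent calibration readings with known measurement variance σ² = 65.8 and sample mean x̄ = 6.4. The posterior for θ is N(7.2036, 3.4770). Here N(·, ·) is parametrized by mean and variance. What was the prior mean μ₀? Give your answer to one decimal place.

μ₀ = 11.6

With known observation variance, the Normal–Normal posterior has precision τ_n = τ₀ + n/σ² and mean μ_n = (τ₀μ₀ + (n/σ²)x̄)/τ_n.
Here τ₀ = 1/22.5 = 0.044444 and τ_data = 16/65.8 = 0.243161, so τ_n = 0.287605.
Rearranging for μ₀: μ₀ = (μ_n·τ_n − τ_data·x̄)/τ₀ = (7.2036·0.287605 − 0.243161·6.4) / 0.044444 = 0.515561/0.044444 ≈ 11.6.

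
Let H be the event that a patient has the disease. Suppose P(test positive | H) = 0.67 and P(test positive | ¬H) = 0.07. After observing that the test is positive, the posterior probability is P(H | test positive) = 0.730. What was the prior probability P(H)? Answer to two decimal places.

In odds form, posterior odds = prior odds × likelihood ratio, so prior odds = posterior odds ÷ LR.
Posterior odds = 0.730/(1−0.730) = 2.7037. LR = 0.67/0.07 = 9.5714.
Prior odds = 2.7037/9.5714 = 0.2825, so P(H) = 0.2825/(1+0.2825) ≈ 0.22.

P(H) = 0.22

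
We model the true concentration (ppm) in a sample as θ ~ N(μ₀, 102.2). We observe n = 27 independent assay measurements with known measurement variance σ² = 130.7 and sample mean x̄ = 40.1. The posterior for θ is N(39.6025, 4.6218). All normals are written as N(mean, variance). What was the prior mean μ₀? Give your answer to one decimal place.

μ₀ = 29.1

With known observation variance, the Normal–Normal posterior has precision τ_n = τ₀ + n/σ² and mean μ_n = (τ₀μ₀ + (n/σ²)x̄)/τ_n.
Here τ₀ = 1/102.2 = 0.009785 and τ_data = 27/130.7 = 0.206580, so τ_n = 0.216365.
Rearranging for μ₀: μ₀ = (μ_n·τ_n − τ_data·x̄)/τ₀ = (39.6025·0.216365 − 0.206580·40.1) / 0.009785 = 0.284737/0.009785 ≈ 29.1.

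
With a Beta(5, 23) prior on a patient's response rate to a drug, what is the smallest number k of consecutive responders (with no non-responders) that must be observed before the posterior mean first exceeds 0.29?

k = 5

After k responders and 0 non-responders the posterior is Beta(5+k, 23), with mean (5+k)/(5+23+k).
Set (5+k)/(28+k) > 0.29 and solve: k > (0.29·28 − 5)/(1 − 0.29) = 4.394.
The smallest integer exceeding 4.394 is 5, and checking k=5: (10)/(33) = 0.3030 > 0.29.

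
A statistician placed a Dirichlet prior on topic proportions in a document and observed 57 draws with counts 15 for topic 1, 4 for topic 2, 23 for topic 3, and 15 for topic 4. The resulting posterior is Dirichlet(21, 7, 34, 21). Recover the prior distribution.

For a Dirichlet(α) prior with multinomial counts c, the posterior is Dirichlet(α + c) componentwise.
Subtract each count from the matching posterior parameter: 21−15=6, 7−4=3, 34−23=11, 21−15=6.

Dirichlet(6, 3, 11, 6)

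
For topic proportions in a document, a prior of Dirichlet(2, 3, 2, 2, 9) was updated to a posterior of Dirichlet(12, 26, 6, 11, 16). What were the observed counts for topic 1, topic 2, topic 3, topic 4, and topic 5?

For a Dirichlet(α) prior with multinomial counts c, the posterior is Dirichlet(α + c) componentwise.
Counts are posterior − prior componentwise: 12−2=10, 26−3=23, 6−2=4, 11−2=9, 16−9=7.

counts (10, 23, 4, 9, 7)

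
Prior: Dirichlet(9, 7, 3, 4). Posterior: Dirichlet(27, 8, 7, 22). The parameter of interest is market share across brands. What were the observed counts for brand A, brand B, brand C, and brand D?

counts (18, 1, 4, 18)

For a Dirichlet(α) prior with multinomial counts c, the posterior is Dirichlet(α + c) componentwise.
Counts are posterior − prior componentwise: 27−9=18, 8−7=1, 7−3=4, 22−4=18.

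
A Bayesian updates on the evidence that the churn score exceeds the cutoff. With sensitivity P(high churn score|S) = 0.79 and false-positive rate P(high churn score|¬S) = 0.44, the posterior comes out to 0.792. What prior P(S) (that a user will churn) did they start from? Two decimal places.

P(S) = 0.68

In odds form, posterior odds = prior odds × likelihood ratio, so prior odds = posterior odds ÷ LR.
Posterior odds = 0.792/(1−0.792) = 3.8077. LR = 0.79/0.44 = 1.7955.
Prior odds = 3.8077/1.7955 = 2.1207, so P(S) = 2.1207/(1+2.1207) ≈ 0.68.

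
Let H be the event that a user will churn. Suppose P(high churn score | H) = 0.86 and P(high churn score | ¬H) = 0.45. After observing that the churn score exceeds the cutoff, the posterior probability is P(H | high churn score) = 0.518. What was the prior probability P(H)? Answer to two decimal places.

P(H) = 0.36

Bayes' rule in odds form gives O(H|E) = O(H)·[P(E|H)/P(E|¬H)], hence O(H) = O(H|E)/LR.
Posterior odds = 0.518/(1−0.518) = 1.0747. LR = 0.86/0.45 = 1.9111.
Prior odds = 1.0747/1.9111 = 0.5623, so P(H) = 0.5623/(1+0.5623) ≈ 0.36.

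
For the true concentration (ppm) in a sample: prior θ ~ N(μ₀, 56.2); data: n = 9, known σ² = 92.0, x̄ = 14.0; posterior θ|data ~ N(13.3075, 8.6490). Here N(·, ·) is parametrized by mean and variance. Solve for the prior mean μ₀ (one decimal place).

μ₀ = 9.5

With known observation variance, the Normal–Normal posterior has precision τ_n = τ₀ + n/σ² and mean μ_n = (τ₀μ₀ + (n/σ²)x̄)/τ_n.
Here τ₀ = 1/56.2 = 0.017794 and τ_data = 9/92.0 = 0.097826, so τ_n = 0.115620.
Rearranging for μ₀: μ₀ = (μ_n·τ_n − τ_data·x̄)/τ₀ = (13.3075·0.115620 − 0.097826·14.0) / 0.017794 = 0.169049/0.017794 ≈ 9.5.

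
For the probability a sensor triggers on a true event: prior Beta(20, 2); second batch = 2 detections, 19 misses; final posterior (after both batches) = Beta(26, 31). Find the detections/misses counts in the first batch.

4 detections and 10 misses

Sequential conjugate updates are equivalent to a single update on the pooled data, so total successes = posterior α − prior α and total failures = posterior β − prior β.
Total across both batches: 26−20=6 detections, 31−2=29 misses.
Subtract the second batch: 6−2=4 detections and 29−19=10 misses.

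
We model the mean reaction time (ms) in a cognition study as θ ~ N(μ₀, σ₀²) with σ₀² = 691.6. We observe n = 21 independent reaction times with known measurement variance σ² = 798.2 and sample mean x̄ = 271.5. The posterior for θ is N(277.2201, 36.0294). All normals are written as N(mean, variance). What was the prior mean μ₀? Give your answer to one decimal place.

The posterior mean is a precision-weighted average: μ_n = (τ₀μ₀ + τ_data·x̄)/(τ₀+τ_data), with τ₀=1/σ₀² and τ_data=n/σ².
Here τ₀ = 1/691.6 = 0.001446 and τ_data = 21/798.2 = 0.026309, so τ_n = 0.027755.
Rearranging for μ₀: μ₀ = (μ_n·τ_n − τ_data·x̄)/τ₀ = (277.2201·0.027755 − 0.026309·271.5) / 0.001446 = 0.551350/0.001446 ≈ 381.3.

μ₀ = 381.3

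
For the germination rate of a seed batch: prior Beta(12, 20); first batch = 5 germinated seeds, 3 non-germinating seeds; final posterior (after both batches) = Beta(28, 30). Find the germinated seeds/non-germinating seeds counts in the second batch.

11 germinated seeds and 7 non-germinating seeds

Because Beta–binomial updating is additive in the counts, the combined data contributed (α_post−α_prior, β_post−β_prior) successes and failures.
Total across both batches: 28−12=16 germinated seeds, 30−20=10 non-germinating seeds.
Subtract the first batch: 16−5=11 germinated seeds and 10−3=7 non-germinating seeds.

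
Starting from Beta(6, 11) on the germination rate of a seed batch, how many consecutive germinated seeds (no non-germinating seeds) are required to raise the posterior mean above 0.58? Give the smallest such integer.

After k germinated seeds and 0 non-germinating seeds the posterior is Beta(6+k, 11), with mean (6+k)/(6+11+k).
Set (6+k)/(17+k) > 0.58 and solve: k > (0.58·17 − 6)/(1 − 0.58) = 9.190.
The smallest integer exceeding 9.190 is 10, and checking k=10: (16)/(27) = 0.5926 > 0.58.

k = 10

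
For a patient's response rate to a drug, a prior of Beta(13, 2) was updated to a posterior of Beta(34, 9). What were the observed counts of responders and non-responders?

21 responders and 7 non-responders

Under Beta–binomial conjugacy the posterior parameters are (α+s, β+f).
So s = 34 − 13 = 21 and f = 9 − 2 = 7.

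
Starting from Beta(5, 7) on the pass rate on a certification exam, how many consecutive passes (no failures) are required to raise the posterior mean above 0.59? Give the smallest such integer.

After k passes and 0 failures the posterior is Beta(5+k, 7), with mean (5+k)/(5+7+k).
Set (5+k)/(12+k) > 0.59 and solve: k > (0.59·12 − 5)/(1 − 0.59) = 5.073.
The smallest integer exceeding 5.073 is 6.

k = 6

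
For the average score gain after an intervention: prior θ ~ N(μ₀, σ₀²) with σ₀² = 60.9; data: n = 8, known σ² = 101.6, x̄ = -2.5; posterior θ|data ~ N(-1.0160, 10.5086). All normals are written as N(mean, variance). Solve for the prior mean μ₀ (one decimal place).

μ₀ = 6.1

The posterior mean is a precision-weighted average: μ_n = (τ₀μ₀ + τ_data·x̄)/(τ₀+τ_data), with τ₀=1/σ₀² and τ_data=n/σ².
Here τ₀ = 1/60.9 = 0.016420 and τ_data = 8/101.6 = 0.078740, so τ_n = 0.095160.
Rearranging for μ₀: μ₀ = (μ_n·τ_n − τ_data·x̄)/τ₀ = (-1.0160·0.095160 − 0.078740·-2.5) / 0.016420 = 0.100167/0.016420 ≈ 6.1.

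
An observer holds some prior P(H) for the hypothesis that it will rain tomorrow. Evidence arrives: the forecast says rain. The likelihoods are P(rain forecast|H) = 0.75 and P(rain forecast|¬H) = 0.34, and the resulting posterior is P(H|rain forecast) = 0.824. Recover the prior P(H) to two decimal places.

P(H) = 0.68

Bayes' rule in odds form gives O(H|E) = O(H)·[P(E|H)/P(E|¬H)], hence O(H) = O(H|E)/LR.
Posterior odds = 0.824/(1−0.824) = 4.6818. LR = 0.75/0.34 = 2.2059.
Prior odds = 4.6818/2.2059 = 2.1224, so P(H) = 2.1224/(1+2.1224) ≈ 0.68.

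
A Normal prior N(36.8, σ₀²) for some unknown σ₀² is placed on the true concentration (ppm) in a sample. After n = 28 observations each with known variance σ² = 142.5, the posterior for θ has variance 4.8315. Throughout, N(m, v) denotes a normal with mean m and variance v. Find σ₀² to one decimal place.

For the Normal–Normal model with known σ², precisions add: τ_n = τ₀ + n/σ².
So 1/σ₀² = 1/4.8315 − 28/142.5 = 0.206975 − 0.196491 = 0.010484.
Hence σ₀² = 1/0.010484 ≈ 95.4.

σ₀² = 95.4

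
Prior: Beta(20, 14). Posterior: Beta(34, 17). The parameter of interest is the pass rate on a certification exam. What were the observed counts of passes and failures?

14 passes and 3 failures

Under Beta–binomial conjugacy the posterior parameters are (a+s, b+f).
Match parameters: s=34−20=14, f=17−14=3.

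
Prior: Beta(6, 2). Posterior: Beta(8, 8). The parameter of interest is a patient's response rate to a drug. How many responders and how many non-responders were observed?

Under Beta–binomial conjugacy the posterior parameters are (a+s, b+f).
Match parameters: s=8−6=2, f=8−2=6.

2 responders and 6 non-responders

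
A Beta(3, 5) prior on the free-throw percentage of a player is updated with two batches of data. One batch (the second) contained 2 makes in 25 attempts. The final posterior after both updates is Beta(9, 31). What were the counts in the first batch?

Sequential conjugate updates are equivalent to a single update on the pooled data, so total successes = posterior α − prior α and total failures = posterior β − prior β.
Total across both batches: 9−3=6 makes, 31−5=26 misses.
Subtract the second batch: 6−2=4 makes and 26−23=3 misses.

4 makes and 3 misses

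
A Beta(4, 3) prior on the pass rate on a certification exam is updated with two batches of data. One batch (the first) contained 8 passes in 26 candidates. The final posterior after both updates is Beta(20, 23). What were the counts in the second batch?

Sequential conjugate updates are equivalent to a single update on the pooled data, so total successes = posterior α − prior α and total failures = posterior β − prior β.
Total across both batches: 20−4=16 passes, 23−3=20 failures.
Subtract the first batch: 16−8=8 passes and 20−18=2 failures.

8 passes and 2 failures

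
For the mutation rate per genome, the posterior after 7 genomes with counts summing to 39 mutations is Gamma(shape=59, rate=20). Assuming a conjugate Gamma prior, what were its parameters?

A Gamma(α, β) prior (rate parametrization) on a Poisson rate with n observations summing to S gives posterior Gamma(α+S, β+n).
So α = 59 − 39 = 20 and β = 20 − 7 = 13.

Gamma(shape=20, rate=13)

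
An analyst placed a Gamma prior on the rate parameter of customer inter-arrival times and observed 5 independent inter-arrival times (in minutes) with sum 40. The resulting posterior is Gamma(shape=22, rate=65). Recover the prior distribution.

Gamma–exponential conjugacy: posterior shape = α + n, posterior rate = β + Σtᵢ.
So α = 22 − 5 = 17 and β = 65 − 40 = 25.

Gamma(shape=17, rate=25)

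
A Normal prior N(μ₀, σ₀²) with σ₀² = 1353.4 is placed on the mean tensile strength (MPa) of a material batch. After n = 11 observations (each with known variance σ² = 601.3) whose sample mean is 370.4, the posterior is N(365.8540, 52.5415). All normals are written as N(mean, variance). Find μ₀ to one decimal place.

With known observation variance, the Normal–Normal posterior has precision τ_n = τ₀ + n/σ² and mean μ_n = (τ₀μ₀ + (n/σ²)x̄)/τ_n.
Here τ₀ = 1/1353.4 = 0.000739 and τ_data = 11/601.3 = 0.018294, so τ_n = 0.019033.
Rearranging for μ₀: μ₀ = (μ_n·τ_n − τ_data·x̄)/τ₀ = (365.8540·0.019033 − 0.018294·370.4) / 0.000739 = 0.187202/0.000739 ≈ 253.3.

μ₀ = 253.3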